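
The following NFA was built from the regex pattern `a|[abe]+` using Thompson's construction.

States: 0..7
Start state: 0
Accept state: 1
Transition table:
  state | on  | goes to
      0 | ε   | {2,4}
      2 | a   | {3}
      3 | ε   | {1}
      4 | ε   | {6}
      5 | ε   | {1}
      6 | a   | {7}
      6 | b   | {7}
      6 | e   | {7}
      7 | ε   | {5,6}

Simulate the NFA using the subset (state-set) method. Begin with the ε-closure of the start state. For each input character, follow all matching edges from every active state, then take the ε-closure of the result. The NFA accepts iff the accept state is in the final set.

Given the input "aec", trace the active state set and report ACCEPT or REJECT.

start: ε-closure({0}) = {0,2,4,6}
'a' @ 1: {1,3,5,6,7}  [accepting]
'e' @ 2: {1,5,6,7}  [accepting]
'c' @ 3: {}  — no active states
final: {}; accept 1 not in set

Answer: REJECT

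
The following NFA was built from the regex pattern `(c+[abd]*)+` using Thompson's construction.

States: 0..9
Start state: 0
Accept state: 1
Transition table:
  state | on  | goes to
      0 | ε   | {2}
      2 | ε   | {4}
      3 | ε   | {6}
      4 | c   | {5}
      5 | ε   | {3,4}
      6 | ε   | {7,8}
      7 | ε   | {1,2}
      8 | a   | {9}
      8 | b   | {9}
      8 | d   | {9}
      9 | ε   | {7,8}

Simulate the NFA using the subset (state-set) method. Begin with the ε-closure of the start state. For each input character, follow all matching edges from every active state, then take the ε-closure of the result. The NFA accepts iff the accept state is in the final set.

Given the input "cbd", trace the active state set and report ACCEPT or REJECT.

Answer: ACCEPT

Derivation:
S₀ = ε-closure({0}) = {0,2,4}
'c' @ 1: {1,2,3,4,5,6,7,8}  [accepting]
'b' @ 2: {1,2,4,7,8,9}  [accepting]
'd' @ 3: {1,2,4,7,8,9}  [accepting]
after full input: {1,2,4,7,8,9}  (accept=1 in)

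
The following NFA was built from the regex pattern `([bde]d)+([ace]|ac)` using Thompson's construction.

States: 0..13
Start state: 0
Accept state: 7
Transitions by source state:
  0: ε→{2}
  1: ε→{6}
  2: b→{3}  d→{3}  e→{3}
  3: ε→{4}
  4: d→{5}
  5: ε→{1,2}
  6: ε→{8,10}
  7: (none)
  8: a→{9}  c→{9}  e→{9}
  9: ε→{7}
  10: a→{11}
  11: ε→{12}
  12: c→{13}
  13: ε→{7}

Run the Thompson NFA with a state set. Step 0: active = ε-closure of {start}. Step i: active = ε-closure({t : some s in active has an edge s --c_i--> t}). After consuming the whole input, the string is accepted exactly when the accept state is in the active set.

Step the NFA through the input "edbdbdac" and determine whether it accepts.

Answer: ACCEPT

Steps:
start: ε-closure({0}) = {0,2}
'e' @ 1: {3,4}
'd' @ 2: {1,2,5,6,8,10}
'b' @ 3: {3,4}
'd' @ 4: {1,2,5,6,8,10}
'b' @ 5: {3,4}
'd' @ 6: {1,2,5,6,8,10}
'a' @ 7: {7,9,11,12}  [accepting]
'c' @ 8: {7,13}  [accepting]
end set {7,13} — state 7 in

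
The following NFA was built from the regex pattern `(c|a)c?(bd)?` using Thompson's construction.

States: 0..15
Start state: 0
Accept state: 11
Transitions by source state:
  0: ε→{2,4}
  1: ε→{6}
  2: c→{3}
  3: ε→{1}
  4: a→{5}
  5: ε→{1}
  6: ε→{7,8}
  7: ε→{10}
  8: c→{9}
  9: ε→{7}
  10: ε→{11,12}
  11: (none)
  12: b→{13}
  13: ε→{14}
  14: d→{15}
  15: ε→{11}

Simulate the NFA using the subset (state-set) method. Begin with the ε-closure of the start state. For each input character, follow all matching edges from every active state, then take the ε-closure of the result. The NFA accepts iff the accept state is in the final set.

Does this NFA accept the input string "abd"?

initial (ε-close {0}): {0,2,4}
'a' @ 1: {1,5,6,7,8,10,11,12}  ✓accept
'b' @ 2: {13,14}
'd' @ 3: {11,15}  ✓accept
after full input: {11,15}  (accept=11 in)

Answer: ACCEPT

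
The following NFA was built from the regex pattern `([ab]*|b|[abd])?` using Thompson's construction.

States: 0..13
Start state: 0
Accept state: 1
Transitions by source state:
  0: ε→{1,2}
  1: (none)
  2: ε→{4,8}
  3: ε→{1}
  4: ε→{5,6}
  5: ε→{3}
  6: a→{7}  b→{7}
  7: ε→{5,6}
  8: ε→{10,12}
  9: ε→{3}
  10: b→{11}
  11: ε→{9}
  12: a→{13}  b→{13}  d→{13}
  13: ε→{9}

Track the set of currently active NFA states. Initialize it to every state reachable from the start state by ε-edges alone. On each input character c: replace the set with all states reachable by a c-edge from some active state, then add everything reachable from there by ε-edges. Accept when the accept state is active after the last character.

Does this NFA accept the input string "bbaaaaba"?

Answer: ACCEPT

Derivation:
initial (ε-close {0}): {0,1,2,3,4,5,6,8,10,12}
'b' @ 1: {1,3,5,6,7,9,11,13}  (accept∈set)
'b' @ 2: {1,3,5,6,7}  (accept∈set)
'a' @ 3: {1,3,5,6,7}  (accept∈set)
'a' @ 4: {1,3,5,6,7}  (accept∈set)
'a' @ 5: {1,3,5,6,7}  (accept∈set)
'a' @ 6: {1,3,5,6,7}  (accept∈set)
'b' @ 7: {1,3,5,6,7}  (accept∈set)
'a' @ 8: {1,3,5,6,7}  (accept∈set)
after full input: {1,3,5,6,7}  (accept=1 in)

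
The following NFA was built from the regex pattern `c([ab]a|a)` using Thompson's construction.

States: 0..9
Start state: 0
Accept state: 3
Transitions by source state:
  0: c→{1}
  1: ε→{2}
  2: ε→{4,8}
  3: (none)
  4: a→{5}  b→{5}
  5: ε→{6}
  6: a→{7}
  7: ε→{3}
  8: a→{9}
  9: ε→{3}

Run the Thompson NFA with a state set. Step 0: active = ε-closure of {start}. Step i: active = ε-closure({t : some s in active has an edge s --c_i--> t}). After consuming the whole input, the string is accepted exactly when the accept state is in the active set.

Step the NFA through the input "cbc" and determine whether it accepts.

S₀ = ε-closure({0}) = {0}
'c' @ 1: {1,2,4,8}
'b' @ 2: {5,6}
'c' @ 3: {}  — no active states
end set {} — state 3 not in

Answer: REJECT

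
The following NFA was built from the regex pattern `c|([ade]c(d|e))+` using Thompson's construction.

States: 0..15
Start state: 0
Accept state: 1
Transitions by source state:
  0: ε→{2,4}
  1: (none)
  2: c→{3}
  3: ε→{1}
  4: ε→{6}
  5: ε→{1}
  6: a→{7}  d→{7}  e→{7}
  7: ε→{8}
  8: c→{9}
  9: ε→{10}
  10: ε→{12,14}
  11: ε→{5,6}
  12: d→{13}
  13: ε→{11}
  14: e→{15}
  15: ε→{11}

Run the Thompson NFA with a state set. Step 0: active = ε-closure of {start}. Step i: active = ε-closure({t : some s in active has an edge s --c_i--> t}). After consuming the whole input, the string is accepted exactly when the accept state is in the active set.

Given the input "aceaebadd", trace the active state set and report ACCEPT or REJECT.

S₀ = ε-closure({0}) = {0,2,4,6}
'a' @ 1: {7,8}
'c' @ 2: {9,10,12,14}
'e' @ 3: {1,5,6,11,15}  ✓accept
'a' @ 4: {7,8}
'e' @ 5: {}  — state set empty
rest 'badd' ignored (set empty)
final: {}; accept 1 not in set

Answer: REJECT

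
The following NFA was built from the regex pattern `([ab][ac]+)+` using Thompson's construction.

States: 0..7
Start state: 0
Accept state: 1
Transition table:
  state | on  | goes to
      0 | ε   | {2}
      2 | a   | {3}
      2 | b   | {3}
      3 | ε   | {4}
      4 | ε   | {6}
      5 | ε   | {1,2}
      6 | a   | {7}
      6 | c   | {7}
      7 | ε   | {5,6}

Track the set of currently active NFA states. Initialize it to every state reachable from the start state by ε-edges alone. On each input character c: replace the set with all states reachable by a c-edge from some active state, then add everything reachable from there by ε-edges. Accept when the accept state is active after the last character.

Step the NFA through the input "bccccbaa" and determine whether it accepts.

S₀ = ε-closure({0}) = {0,2}
'b' @ 1: {3,4,6}
'c' @ 2: {1,2,5,6,7}  (accept∈set)
'c' @ 3: {1,2,5,6,7}  (accept∈set)
'c' @ 4: {1,2,5,6,7}  (accept∈set)
'c' @ 5: {1,2,5,6,7}  (accept∈set)
'b' @ 6: {3,4,6}
'a' @ 7: {1,2,5,6,7}  (accept∈set)
'a' @ 8: {1,2,3,4,5,6,7}  (accept∈set)
after full input: {1,2,3,4,5,6,7}  (accept=1 in)

Answer: ACCEPT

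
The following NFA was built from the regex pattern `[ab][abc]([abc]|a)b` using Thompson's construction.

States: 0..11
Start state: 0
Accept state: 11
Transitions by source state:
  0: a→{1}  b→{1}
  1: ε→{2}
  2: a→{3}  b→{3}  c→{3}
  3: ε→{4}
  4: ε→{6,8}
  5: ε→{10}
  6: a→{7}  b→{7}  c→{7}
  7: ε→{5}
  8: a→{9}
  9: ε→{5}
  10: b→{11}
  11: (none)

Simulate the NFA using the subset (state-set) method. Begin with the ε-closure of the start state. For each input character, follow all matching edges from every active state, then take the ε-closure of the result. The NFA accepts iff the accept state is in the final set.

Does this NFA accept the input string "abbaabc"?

Answer: REJECT

Trace:
initial (ε-close {0}): {0}
'a' @ 1: {1,2}
'b' @ 2: {3,4,6,8}
'b' @ 3: {5,7,10}
'a' @ 4: {}  — dead — no transitions
rest 'abc' ignored (set empty)
end set {} — state 11 not in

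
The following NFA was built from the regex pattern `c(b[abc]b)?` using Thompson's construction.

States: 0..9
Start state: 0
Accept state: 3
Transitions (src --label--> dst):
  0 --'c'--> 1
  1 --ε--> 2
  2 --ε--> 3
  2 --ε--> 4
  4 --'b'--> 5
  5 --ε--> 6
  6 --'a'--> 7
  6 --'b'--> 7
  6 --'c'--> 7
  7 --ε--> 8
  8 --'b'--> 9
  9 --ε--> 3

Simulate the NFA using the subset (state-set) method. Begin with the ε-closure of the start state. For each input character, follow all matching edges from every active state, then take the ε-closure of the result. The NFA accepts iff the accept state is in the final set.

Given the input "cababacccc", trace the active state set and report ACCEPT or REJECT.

Answer: REJECT

Derivation:
start: ε-closure({0}) = {0}
'c' @ 1: {1,2,3,4}  ✓accept
'a' @ 2: {}  — dead — no transitions
rest 'babacccc' ignored (set empty)
end set {} — state 3 not in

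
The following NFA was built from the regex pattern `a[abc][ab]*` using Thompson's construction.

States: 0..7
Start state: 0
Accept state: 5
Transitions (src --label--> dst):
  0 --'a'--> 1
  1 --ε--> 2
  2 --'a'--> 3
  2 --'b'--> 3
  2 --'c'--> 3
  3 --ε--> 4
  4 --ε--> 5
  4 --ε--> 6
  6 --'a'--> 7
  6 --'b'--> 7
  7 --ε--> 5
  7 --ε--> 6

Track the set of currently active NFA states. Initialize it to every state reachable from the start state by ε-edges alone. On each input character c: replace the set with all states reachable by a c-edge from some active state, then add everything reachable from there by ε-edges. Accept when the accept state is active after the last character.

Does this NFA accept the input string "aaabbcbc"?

initial (ε-close {0}): {0}
'a' @ 1: {1,2}
'a' @ 2: {3,4,5,6}  (accept∈set)
'a' @ 3: {5,6,7}  (accept∈set)
'b' @ 4: {5,6,7}  (accept∈set)
'b' @ 5: {5,6,7}  (accept∈set)
'c' @ 6: {}  — dead — no transitions
rest 'bc' ignored (set empty)
after full input: {}  (accept=5 not in)

Answer: REJECT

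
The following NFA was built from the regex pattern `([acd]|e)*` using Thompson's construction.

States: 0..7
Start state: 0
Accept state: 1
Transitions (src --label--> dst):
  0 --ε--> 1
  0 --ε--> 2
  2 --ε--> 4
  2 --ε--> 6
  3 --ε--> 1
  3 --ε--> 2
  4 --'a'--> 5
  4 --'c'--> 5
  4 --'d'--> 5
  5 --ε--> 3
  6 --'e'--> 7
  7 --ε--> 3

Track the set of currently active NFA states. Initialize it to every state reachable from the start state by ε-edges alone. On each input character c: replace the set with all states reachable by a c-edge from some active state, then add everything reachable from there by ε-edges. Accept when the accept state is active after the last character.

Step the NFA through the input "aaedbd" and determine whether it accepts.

Answer: REJECT

Steps:
S₀ = ε-closure({0}) = {0,1,2,4,6}
'a' @ 1: {1,2,3,4,5,6}  (accept∈set)
'a' @ 2: {1,2,3,4,5,6}  (accept∈set)
'e' @ 3: {1,2,3,4,6,7}  (accept∈set)
'd' @ 4: {1,2,3,4,5,6}  (accept∈set)
'b' @ 5: {}  — no active states
rest 'd' ignored (set empty)
final: {}; accept 1 not in set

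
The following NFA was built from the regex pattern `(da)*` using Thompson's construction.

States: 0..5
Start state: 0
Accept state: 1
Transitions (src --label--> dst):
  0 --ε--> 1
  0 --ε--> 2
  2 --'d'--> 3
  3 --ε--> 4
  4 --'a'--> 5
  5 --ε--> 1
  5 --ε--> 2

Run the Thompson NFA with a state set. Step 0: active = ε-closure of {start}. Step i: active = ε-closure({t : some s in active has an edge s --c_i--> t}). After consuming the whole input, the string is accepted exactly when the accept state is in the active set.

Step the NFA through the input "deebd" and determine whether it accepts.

S₀ = ε-closure({0}) = {0,1,2}
'd' @ 1: {3,4}
'e' @ 2: {}  — dead — no transitions
rest 'ebd' ignored (set empty)
after full input: {}  (accept=1 not in)

Answer: REJECT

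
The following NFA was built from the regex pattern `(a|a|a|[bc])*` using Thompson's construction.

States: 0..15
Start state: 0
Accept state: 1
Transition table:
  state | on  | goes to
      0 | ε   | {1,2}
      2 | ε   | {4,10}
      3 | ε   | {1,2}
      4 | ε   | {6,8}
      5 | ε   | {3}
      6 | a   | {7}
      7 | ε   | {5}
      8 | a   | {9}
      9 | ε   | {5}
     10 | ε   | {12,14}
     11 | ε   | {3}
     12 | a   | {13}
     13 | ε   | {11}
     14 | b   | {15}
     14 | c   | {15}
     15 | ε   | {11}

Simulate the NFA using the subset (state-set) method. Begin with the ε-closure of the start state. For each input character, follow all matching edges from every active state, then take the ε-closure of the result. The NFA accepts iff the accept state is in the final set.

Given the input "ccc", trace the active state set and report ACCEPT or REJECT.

S₀ = ε-closure({0}) = {0,1,2,4,6,8,10,12,14}
'c' @ 1: {1,2,3,4,6,8,10,11,12,14,15}  ✓accept
'c' @ 2: {1,2,3,4,6,8,10,11,12,14,15}  ✓accept
'c' @ 3: {1,2,3,4,6,8,10,11,12,14,15}  ✓accept
after full input: {1,2,3,4,6,8,10,11,12,14,15}  (accept=1 in)

Answer: ACCEPT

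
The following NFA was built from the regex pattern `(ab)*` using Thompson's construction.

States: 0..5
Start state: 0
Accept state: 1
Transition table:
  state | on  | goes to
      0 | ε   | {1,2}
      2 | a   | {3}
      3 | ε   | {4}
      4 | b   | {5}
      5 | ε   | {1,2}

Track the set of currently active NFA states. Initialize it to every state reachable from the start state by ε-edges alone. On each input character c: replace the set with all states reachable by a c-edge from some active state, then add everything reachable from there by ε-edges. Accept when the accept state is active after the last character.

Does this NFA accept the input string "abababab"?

initial (ε-close {0}): {0,1,2}
'a' @ 1: {3,4}
'b' @ 2: {1,2,5}  ✓accept
'a' @ 3: {3,4}
'b' @ 4: {1,2,5}  ✓accept
'a' @ 5: {3,4}
'b' @ 6: {1,2,5}  ✓accept
'a' @ 7: {3,4}
'b' @ 8: {1,2,5}  ✓accept
after full input: {1,2,5}  (accept=1 in)

Answer: ACCEPT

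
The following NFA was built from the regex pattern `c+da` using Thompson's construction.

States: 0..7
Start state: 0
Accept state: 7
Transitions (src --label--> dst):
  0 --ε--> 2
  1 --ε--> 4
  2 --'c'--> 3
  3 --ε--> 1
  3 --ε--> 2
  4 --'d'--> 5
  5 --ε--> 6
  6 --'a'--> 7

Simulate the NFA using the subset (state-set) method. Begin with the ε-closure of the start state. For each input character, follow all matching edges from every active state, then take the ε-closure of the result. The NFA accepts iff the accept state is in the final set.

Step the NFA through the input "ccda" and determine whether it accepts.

S₀ = ε-closure({0}) = {0,2}
'c' @ 1: {1,2,3,4}
'c' @ 2: {1,2,3,4}
'd' @ 3: {5,6}
'a' @ 4: {7}  (accept∈set)
after full input: {7}  (accept=7 in)

Answer: ACCEPT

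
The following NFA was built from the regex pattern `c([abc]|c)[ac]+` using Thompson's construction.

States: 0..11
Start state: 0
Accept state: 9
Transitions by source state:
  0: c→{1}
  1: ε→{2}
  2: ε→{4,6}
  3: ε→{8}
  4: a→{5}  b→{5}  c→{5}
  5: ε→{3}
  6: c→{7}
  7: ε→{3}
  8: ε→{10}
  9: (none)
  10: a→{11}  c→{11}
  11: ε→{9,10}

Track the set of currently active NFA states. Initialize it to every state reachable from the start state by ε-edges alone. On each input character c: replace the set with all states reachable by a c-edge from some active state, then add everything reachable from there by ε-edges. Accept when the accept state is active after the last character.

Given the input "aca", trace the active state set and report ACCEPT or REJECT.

start: ε-closure({0}) = {0}
'a' @ 1: {}  — state set empty
rest 'ca' ignored (set empty)
after full input: {}  (accept=9 not in)

Answer: REJECT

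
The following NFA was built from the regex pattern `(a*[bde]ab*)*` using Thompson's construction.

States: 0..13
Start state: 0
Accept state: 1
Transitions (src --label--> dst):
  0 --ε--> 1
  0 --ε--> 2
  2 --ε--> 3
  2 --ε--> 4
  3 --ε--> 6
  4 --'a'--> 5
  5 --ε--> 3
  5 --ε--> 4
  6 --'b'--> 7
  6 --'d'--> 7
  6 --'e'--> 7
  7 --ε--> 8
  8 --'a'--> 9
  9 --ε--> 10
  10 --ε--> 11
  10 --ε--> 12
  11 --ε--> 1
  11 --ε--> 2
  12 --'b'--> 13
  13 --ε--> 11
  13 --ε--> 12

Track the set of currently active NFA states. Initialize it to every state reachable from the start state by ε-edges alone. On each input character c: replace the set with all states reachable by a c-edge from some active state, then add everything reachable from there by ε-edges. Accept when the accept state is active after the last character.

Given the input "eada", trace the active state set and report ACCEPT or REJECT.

start: ε-closure({0}) = {0,1,2,3,4,6}
'e' @ 1: {7,8}
'a' @ 2: {1,2,3,4,6,9,10,11,12}  [accepting]
'd' @ 3: {7,8}
'a' @ 4: {1,2,3,4,6,9,10,11,12}  [accepting]
final: {1,2,3,4,6,9,10,11,12}; accept 1 in set

Answer: ACCEPT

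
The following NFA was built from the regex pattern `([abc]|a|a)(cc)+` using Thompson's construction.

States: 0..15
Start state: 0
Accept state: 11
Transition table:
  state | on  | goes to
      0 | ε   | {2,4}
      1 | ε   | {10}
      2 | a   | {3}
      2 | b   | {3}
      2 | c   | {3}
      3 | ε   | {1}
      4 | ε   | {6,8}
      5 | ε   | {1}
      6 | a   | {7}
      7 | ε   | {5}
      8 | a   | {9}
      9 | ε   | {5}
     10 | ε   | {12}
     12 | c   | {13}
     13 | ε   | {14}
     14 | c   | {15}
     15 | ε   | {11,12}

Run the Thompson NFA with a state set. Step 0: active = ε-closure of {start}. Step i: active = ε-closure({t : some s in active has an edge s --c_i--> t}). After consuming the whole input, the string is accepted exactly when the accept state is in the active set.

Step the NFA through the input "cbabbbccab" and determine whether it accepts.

Answer: REJECT

Derivation:
S₀ = ε-closure({0}) = {0,2,4,6,8}
'c' @ 1: {1,3,10,12}
'b' @ 2: {}  — no active states
rest 'abbbccab' ignored (set empty)
final: {}; accept 11 not in set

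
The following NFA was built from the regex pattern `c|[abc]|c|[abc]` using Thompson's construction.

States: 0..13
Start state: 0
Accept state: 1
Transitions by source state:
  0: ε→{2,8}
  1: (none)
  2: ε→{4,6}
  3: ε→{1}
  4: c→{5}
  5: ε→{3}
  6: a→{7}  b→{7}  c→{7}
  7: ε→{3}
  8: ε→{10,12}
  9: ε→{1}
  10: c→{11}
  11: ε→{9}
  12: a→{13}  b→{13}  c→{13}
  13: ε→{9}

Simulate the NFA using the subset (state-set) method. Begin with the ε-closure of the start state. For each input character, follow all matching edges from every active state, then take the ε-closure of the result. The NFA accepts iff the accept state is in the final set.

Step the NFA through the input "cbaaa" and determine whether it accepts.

start: ε-closure({0}) = {0,2,4,6,8,10,12}
'c' @ 1: {1,3,5,7,9,11,13}  (accept∈set)
'b' @ 2: {}  — dead — no transitions
rest 'aaa' ignored (set empty)
after full input: {}  (accept=1 not in)

Answer: REJECT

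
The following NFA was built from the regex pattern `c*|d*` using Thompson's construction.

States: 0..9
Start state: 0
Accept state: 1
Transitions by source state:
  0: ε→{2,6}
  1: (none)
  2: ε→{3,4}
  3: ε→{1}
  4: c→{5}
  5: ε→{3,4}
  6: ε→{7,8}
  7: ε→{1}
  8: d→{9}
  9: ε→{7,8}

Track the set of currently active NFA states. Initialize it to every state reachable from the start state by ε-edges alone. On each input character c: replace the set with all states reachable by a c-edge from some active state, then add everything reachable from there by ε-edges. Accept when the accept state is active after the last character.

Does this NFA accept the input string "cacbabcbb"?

start: ε-closure({0}) = {0,1,2,3,4,6,7,8}
'c' @ 1: {1,3,4,5}  (accept∈set)
'a' @ 2: {}  — state set empty
rest 'cbabcbb' ignored (set empty)
final: {}; accept 1 not in set

Answer: REJECT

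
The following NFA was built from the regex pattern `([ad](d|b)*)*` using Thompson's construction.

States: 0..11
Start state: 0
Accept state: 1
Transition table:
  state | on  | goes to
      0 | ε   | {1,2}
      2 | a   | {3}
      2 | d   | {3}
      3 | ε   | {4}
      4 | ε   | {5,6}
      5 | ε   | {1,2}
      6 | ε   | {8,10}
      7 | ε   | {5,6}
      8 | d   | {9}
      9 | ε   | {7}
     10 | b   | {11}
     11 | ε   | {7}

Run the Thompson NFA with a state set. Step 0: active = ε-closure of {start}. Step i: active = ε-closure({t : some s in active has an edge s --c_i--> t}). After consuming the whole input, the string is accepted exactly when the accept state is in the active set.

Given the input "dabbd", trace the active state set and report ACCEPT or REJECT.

Answer: ACCEPT

Trace:
initial (ε-close {0}): {0,1,2}
'd' @ 1: {1,2,3,4,5,6,8,10}  (accept∈set)
'a' @ 2: {1,2,3,4,5,6,8,10}  (accept∈set)
'b' @ 3: {1,2,5,6,7,8,10,11}  (accept∈set)
'b' @ 4: {1,2,5,6,7,8,10,11}  (accept∈set)
'd' @ 5: {1,2,3,4,5,6,7,8,9,10}  (accept∈set)
end set {1,2,3,4,5,6,7,8,9,10} — state 1 in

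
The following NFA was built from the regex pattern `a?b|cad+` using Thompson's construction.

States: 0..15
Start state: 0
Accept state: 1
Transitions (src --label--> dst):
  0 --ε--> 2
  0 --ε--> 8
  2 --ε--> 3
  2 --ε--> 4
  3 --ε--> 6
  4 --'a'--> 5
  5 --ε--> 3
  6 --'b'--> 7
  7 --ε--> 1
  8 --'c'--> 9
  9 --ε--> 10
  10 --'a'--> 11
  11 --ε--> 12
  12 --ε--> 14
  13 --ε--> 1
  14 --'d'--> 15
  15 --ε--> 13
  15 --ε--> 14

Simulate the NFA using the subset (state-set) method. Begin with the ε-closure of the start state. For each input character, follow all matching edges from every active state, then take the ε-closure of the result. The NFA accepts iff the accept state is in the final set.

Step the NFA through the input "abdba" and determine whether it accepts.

start: ε-closure({0}) = {0,2,3,4,6,8}
'a' @ 1: {3,5,6}
'b' @ 2: {1,7}  (accept∈set)
'd' @ 3: {}  — dead — no transitions
rest 'ba' ignored (set empty)
after full input: {}  (accept=1 not in)

Answer: REJECT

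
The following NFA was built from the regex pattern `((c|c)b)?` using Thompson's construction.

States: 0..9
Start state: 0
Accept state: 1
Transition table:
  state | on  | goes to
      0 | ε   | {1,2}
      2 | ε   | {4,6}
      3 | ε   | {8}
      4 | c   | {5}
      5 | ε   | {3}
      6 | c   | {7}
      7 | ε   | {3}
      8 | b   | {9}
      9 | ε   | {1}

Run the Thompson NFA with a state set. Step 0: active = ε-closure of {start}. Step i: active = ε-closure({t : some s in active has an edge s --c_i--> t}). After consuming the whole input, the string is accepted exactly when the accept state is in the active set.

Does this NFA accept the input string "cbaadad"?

S₀ = ε-closure({0}) = {0,1,2,4,6}
'c' @ 1: {3,5,7,8}
'b' @ 2: {1,9}  ✓accept
'a' @ 3: {}  — dead — no transitions
rest 'adad' ignored (set empty)
end set {} — state 1 not in

Answer: REJECT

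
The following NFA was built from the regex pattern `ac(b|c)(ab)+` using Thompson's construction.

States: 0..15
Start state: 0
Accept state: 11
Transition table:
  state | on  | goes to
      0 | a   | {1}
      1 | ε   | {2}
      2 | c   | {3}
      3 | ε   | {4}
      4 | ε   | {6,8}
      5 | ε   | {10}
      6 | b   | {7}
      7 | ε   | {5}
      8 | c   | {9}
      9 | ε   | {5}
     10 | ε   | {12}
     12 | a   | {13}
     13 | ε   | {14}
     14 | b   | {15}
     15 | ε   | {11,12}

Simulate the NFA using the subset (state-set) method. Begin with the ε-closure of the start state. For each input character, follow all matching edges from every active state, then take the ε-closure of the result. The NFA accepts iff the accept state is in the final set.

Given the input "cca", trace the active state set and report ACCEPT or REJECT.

Answer: REJECT

Derivation:
initial (ε-close {0}): {0}
'c' @ 1: {}  — no active states
rest 'ca' ignored (set empty)
end set {} — state 11 not in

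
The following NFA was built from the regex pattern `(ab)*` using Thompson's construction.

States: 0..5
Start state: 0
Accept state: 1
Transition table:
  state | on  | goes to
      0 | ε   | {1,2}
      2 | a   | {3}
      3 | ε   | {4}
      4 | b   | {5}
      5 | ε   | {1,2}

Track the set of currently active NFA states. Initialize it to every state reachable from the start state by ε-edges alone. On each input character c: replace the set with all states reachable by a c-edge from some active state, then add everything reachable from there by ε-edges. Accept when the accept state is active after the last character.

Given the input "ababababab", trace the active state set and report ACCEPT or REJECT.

initial (ε-close {0}): {0,1,2}
'a' @ 1: {3,4}
'b' @ 2: {1,2,5}  ✓accept
'a' @ 3: {3,4}
'b' @ 4: {1,2,5}  ✓accept
'a' @ 5: {3,4}
'b' @ 6: {1,2,5}  ✓accept
'a' @ 7: {3,4}
'b' @ 8: {1,2,5}  ✓accept
'a' @ 9: {3,4}
'b' @ 10: {1,2,5}  ✓accept
after full input: {1,2,5}  (accept=1 in)

Answer: ACCEPT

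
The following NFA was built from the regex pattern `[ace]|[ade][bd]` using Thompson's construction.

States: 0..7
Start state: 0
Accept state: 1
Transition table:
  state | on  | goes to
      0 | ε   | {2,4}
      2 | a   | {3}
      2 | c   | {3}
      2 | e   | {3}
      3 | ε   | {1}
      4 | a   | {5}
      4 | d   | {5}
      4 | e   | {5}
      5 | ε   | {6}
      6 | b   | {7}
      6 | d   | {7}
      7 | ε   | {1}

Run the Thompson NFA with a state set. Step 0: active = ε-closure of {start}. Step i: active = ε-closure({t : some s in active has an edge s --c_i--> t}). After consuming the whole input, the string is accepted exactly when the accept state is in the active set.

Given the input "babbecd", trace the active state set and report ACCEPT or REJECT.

initial (ε-close {0}): {0,2,4}
'b' @ 1: {}  — no active states
rest 'abbecd' ignored (set empty)
final: {}; accept 1 not in set

Answer: REJECT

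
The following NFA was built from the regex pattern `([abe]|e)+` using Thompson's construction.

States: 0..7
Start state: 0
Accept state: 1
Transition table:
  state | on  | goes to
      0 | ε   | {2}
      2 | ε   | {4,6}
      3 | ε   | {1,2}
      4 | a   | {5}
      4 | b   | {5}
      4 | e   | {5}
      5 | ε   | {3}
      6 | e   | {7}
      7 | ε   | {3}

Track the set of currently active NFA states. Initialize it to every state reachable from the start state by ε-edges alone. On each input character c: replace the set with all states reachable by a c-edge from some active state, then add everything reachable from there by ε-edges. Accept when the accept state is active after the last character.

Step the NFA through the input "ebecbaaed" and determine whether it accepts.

initial (ε-close {0}): {0,2,4,6}
'e' @ 1: {1,2,3,4,5,6,7}  (accept∈set)
'b' @ 2: {1,2,3,4,5,6}  (accept∈set)
'e' @ 3: {1,2,3,4,5,6,7}  (accept∈set)
'c' @ 4: {}  — no active states
rest 'baaed' ignored (set empty)
end set {} — state 1 not in

Answer: REJECT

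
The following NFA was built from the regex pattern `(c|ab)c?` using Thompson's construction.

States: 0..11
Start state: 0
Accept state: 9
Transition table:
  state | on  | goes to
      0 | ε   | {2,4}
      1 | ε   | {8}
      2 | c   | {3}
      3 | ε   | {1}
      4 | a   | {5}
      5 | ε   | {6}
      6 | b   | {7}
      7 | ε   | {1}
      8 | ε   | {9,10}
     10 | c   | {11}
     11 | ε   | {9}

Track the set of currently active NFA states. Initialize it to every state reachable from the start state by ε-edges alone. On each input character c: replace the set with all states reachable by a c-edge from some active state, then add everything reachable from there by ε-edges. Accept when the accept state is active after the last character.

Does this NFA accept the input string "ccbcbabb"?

Answer: REJECT

Trace:
start: ε-closure({0}) = {0,2,4}
'c' @ 1: {1,3,8,9,10}  ✓accept
'c' @ 2: {9,11}  ✓accept
'b' @ 3: {}  — dead — no transitions
rest 'cbabb' ignored (set empty)
after full input: {}  (accept=9 not in)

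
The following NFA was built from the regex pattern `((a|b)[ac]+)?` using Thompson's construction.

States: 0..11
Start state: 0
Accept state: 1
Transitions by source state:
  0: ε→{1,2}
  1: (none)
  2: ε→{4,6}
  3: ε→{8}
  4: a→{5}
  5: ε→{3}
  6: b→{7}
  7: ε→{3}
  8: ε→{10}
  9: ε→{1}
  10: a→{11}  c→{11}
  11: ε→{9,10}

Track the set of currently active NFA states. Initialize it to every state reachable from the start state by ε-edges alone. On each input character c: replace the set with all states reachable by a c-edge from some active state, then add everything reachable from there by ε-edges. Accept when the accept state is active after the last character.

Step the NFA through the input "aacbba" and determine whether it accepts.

Answer: REJECT

Steps:
initial (ε-close {0}): {0,1,2,4,6}
'a' @ 1: {3,5,8,10}
'a' @ 2: {1,9,10,11}  [accepting]
'c' @ 3: {1,9,10,11}  [accepting]
'b' @ 4: {}  — dead — no transitions
rest 'ba' ignored (set empty)
after full input: {}  (accept=1 not in)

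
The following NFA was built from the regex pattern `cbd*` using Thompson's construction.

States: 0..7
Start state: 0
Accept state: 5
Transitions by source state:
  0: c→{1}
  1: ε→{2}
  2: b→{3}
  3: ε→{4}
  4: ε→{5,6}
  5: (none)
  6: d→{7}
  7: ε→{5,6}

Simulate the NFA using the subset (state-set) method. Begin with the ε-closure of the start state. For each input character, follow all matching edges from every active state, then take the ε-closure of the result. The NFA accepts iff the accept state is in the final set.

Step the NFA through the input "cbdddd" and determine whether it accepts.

Answer: ACCEPT

Trace:
initial (ε-close {0}): {0}
'c' @ 1: {1,2}
'b' @ 2: {3,4,5,6}  (accept∈set)
'd' @ 3: {5,6,7}  (accept∈set)
'd' @ 4: {5,6,7}  (accept∈set)
'd' @ 5: {5,6,7}  (accept∈set)
'd' @ 6: {5,6,7}  (accept∈set)
final: {5,6,7}; accept 5 in set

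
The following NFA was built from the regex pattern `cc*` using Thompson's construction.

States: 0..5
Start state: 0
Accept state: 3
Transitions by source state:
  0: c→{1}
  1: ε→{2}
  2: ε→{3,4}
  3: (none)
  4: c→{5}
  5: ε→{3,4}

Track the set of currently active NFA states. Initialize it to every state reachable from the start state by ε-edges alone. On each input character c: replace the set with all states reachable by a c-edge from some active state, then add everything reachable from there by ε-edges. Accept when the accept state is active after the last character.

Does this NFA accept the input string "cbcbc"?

start: ε-closure({0}) = {0}
'c' @ 1: {1,2,3,4}  [accepting]
'b' @ 2: {}  — no active states
rest 'cbc' ignored (set empty)
final: {}; accept 3 not in set

Answer: REJECT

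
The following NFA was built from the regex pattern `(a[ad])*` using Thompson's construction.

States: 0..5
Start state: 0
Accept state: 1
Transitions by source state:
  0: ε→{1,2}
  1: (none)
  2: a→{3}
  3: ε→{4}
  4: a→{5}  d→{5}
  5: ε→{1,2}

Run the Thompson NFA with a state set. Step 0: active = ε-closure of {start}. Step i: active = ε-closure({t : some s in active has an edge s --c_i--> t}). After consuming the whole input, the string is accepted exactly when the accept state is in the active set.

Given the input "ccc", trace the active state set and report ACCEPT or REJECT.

Answer: REJECT

Trace:
S₀ = ε-closure({0}) = {0,1,2}
'c' @ 1: {}  — dead — no transitions
rest 'cc' ignored (set empty)
final: {}; accept 1 not in set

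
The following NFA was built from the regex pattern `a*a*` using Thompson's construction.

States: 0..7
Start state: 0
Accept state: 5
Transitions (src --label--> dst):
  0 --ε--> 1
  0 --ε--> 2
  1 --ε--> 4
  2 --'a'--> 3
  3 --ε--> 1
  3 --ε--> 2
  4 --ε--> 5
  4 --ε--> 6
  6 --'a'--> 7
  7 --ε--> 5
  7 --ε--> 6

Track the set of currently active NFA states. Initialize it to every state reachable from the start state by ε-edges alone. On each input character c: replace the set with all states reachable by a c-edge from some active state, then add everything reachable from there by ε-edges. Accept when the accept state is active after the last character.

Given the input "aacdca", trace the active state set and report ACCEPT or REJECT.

Answer: REJECT

Trace:
initial (ε-close {0}): {0,1,2,4,5,6}
'a' @ 1: {1,2,3,4,5,6,7}  (accept∈set)
'a' @ 2: {1,2,3,4,5,6,7}  (accept∈set)
'c' @ 3: {}  — dead — no transitions
rest 'dca' ignored (set empty)
final: {}; accept 5 not in set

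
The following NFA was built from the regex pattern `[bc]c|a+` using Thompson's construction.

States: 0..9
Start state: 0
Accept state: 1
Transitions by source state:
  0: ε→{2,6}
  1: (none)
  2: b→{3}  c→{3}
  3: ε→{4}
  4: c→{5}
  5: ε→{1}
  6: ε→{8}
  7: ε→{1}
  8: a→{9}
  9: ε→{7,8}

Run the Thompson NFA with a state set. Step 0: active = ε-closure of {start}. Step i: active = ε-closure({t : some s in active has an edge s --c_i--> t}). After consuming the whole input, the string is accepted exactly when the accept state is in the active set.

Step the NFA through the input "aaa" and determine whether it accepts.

start: ε-closure({0}) = {0,2,6,8}
'a' @ 1: {1,7,8,9}  [accepting]
'a' @ 2: {1,7,8,9}  [accepting]
'a' @ 3: {1,7,8,9}  [accepting]
after full input: {1,7,8,9}  (accept=1 in)

Answer: ACCEPT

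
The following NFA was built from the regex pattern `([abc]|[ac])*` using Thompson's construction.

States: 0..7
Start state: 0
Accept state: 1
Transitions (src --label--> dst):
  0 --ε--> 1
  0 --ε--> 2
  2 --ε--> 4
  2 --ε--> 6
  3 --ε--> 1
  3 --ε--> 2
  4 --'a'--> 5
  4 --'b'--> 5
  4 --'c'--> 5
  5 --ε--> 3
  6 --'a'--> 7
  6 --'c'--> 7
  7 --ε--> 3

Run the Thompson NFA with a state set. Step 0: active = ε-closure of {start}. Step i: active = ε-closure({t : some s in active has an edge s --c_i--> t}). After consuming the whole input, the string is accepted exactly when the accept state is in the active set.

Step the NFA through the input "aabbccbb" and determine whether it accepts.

Answer: ACCEPT

Steps:
initial (ε-close {0}): {0,1,2,4,6}
'a' @ 1: {1,2,3,4,5,6,7}  [accepting]
'a' @ 2: {1,2,3,4,5,6,7}  [accepting]
'b' @ 3: {1,2,3,4,5,6}  [accepting]
'b' @ 4: {1,2,3,4,5,6}  [accepting]
'c' @ 5: {1,2,3,4,5,6,7}  [accepting]
'c' @ 6: {1,2,3,4,5,6,7}  [accepting]
'b' @ 7: {1,2,3,4,5,6}  [accepting]
'b' @ 8: {1,2,3,4,5,6}  [accepting]
after full input: {1,2,3,4,5,6}  (accept=1 in)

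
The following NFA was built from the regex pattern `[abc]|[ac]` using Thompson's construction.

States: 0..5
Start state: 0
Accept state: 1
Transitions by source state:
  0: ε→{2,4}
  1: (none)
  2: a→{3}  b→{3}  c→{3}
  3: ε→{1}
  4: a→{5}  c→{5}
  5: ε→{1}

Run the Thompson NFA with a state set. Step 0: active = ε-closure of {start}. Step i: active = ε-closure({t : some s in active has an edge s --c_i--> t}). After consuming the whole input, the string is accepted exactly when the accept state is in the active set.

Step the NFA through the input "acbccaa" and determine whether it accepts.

Answer: REJECT

Derivation:
initial (ε-close {0}): {0,2,4}
'a' @ 1: {1,3,5}  ✓accept
'c' @ 2: {}  — no active states
rest 'bccaa' ignored (set empty)
final: {}; accept 1 not in set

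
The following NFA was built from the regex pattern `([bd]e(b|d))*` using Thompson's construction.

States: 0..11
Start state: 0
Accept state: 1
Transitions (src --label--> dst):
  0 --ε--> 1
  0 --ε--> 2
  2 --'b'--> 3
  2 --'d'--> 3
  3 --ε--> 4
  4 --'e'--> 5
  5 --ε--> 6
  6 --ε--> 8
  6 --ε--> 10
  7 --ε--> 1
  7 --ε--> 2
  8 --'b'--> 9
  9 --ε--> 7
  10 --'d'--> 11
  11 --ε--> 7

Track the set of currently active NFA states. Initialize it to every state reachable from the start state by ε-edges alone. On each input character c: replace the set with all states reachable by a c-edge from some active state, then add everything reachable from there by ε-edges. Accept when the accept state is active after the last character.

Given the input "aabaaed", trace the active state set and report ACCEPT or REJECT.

Answer: REJECT

Derivation:
S₀ = ε-closure({0}) = {0,1,2}
'a' @ 1: {}  — dead — no transitions
rest 'abaaed' ignored (set empty)
after full input: {}  (accept=1 not in)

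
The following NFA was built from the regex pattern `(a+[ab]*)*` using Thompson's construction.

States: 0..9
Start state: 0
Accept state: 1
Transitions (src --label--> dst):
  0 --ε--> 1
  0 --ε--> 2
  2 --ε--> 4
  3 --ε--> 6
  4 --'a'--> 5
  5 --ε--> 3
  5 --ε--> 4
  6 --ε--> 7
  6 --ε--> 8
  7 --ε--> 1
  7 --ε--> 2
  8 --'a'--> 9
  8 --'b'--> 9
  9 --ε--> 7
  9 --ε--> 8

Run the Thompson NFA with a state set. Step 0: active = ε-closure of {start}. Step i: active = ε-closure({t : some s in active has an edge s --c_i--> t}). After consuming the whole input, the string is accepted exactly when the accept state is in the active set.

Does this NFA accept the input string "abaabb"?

start: ε-closure({0}) = {0,1,2,4}
'a' @ 1: {1,2,3,4,5,6,7,8}  ✓accept
'b' @ 2: {1,2,4,7,8,9}  ✓accept
'a' @ 3: {1,2,3,4,5,6,7,8,9}  ✓accept
'a' @ 4: {1,2,3,4,5,6,7,8,9}  ✓accept
'b' @ 5: {1,2,4,7,8,9}  ✓accept
'b' @ 6: {1,2,4,7,8,9}  ✓accept
final: {1,2,4,7,8,9}; accept 1 in set

Answer: ACCEPT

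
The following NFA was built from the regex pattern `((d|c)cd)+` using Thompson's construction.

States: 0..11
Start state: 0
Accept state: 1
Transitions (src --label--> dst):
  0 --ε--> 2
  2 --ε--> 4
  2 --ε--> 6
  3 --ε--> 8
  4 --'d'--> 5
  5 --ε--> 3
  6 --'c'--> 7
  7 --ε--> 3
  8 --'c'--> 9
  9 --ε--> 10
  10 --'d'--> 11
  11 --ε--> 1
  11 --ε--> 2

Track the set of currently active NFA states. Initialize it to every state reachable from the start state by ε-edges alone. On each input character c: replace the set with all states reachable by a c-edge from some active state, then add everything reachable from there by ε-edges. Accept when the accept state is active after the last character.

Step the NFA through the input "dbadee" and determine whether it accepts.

initial (ε-close {0}): {0,2,4,6}
'd' @ 1: {3,5,8}
'b' @ 2: {}  — dead — no transitions
rest 'adee' ignored (set empty)
final: {}; accept 1 not in set

Answer: REJECT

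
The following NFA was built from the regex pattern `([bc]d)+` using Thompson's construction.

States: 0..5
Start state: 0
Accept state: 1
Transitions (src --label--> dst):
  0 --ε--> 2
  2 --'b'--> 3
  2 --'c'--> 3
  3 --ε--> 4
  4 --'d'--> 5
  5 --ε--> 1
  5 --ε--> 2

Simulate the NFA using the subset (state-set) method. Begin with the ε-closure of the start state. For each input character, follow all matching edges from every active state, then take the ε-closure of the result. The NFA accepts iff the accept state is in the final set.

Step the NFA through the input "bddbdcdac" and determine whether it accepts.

Answer: REJECT

Steps:
S₀ = ε-closure({0}) = {0,2}
'b' @ 1: {3,4}
'd' @ 2: {1,2,5}  ✓accept
'd' @ 3: {}  — no active states
rest 'bdcdac' ignored (set empty)
end set {} — state 1 not in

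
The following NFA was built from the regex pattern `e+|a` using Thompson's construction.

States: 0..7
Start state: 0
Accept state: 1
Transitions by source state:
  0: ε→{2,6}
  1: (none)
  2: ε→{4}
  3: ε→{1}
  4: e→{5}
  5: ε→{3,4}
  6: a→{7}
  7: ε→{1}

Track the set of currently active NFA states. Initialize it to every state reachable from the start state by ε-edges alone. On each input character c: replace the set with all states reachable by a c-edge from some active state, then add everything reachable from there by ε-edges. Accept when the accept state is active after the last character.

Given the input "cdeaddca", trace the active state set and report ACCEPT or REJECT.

start: ε-closure({0}) = {0,2,4,6}
'c' @ 1: {}  — state set empty
rest 'deaddca' ignored (set empty)
final: {}; accept 1 not in set

Answer: REJECT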